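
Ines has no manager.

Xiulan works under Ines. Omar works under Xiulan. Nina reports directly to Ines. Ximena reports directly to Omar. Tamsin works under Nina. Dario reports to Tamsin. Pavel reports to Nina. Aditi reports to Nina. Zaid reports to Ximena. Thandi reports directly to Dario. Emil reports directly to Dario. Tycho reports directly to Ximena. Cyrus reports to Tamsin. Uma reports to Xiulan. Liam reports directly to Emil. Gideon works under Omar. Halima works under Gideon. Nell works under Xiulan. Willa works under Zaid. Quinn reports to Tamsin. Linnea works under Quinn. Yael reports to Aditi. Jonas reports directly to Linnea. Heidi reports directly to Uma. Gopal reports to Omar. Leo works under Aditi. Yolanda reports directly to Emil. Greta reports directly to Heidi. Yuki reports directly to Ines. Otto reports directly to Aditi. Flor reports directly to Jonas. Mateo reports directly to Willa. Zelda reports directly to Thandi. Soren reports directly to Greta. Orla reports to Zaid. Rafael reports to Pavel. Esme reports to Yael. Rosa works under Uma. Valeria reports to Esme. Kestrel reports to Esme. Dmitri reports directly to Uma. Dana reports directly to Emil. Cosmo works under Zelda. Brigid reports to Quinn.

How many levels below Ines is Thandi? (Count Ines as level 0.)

Chain from Thandi up to Ines: Thandi → Dario → Tamsin → Nina → Ines. That is 4 steps up, so Thandi is 4 levels below Ines.

4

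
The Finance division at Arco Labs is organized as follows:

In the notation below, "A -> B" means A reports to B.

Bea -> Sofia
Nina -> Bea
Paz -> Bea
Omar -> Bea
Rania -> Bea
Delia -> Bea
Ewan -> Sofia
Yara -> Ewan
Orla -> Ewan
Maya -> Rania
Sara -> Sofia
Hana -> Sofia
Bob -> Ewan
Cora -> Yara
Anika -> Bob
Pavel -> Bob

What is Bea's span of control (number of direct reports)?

5

Bea directly manages Nina, Paz, Omar, Rania, Delia. That is 5 direct reports.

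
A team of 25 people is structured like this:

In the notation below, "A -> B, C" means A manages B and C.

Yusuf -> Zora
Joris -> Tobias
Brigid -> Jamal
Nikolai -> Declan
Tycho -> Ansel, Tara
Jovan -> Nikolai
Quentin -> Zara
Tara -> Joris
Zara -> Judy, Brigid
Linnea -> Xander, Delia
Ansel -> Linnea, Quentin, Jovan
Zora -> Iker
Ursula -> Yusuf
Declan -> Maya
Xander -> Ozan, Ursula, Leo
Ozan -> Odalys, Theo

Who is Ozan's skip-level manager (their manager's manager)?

Ozan reports to Xander, and Xander reports to Linnea. So Ozan's skip-level manager is Linnea.

Linnea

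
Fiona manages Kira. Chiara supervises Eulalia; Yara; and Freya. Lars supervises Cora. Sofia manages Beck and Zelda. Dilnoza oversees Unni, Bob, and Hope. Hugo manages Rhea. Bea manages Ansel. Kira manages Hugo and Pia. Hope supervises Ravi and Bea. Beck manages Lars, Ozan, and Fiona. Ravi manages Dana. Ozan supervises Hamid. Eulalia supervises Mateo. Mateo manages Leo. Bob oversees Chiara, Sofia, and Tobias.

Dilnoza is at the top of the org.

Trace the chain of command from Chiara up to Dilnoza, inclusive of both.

Chiara reports to Bob. Bob reports to Dilnoza. Dilnoza is at the top.

Chiara -> Bob -> Dilnoza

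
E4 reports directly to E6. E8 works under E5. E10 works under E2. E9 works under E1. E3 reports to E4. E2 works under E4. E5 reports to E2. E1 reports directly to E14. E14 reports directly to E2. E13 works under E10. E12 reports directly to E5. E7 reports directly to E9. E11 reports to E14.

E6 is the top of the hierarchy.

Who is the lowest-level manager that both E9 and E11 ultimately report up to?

E14

E9's chain of managers is E1, E14, E2, E4, E6. E11's chain of managers is E14, E2, E4, E6. The first manager that appears in both chains is E14.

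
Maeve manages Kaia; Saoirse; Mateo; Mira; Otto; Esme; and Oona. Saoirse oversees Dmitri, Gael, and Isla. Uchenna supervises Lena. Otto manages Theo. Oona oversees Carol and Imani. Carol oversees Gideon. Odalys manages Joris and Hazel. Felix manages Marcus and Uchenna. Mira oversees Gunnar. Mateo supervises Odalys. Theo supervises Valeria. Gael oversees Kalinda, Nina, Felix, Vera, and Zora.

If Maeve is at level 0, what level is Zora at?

3

Chain from Zora up to Maeve: Zora → Gael → Saoirse → Maeve. That is 3 steps up, so Zora is 3 levels below Maeve.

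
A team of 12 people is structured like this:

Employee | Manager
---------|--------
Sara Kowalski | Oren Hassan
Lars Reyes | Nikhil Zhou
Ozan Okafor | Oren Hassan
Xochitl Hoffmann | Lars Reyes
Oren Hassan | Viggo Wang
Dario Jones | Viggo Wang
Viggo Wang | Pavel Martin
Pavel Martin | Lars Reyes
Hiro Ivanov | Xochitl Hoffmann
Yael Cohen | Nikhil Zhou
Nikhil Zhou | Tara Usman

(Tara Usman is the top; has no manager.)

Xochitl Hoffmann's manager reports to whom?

Nikhil Zhou

Xochitl Hoffmann reports to Lars Reyes, and Lars Reyes reports to Nikhil Zhou. So Xochitl Hoffmann's skip-level manager is Nikhil Zhou.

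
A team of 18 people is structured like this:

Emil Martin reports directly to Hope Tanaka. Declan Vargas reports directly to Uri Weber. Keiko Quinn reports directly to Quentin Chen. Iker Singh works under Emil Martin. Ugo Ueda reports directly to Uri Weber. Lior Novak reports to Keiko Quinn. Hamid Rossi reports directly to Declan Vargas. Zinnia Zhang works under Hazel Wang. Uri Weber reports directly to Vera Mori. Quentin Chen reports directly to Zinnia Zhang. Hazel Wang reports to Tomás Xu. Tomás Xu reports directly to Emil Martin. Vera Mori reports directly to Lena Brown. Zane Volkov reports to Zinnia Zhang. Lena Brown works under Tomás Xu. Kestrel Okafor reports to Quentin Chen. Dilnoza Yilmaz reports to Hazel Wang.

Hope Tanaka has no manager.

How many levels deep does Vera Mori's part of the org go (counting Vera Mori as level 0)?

3

The longest chain under Vera Mori runs Vera Mori → Uri Weber → Declan Vargas → Hamid Rossi, which is 3 levels below Vera Mori.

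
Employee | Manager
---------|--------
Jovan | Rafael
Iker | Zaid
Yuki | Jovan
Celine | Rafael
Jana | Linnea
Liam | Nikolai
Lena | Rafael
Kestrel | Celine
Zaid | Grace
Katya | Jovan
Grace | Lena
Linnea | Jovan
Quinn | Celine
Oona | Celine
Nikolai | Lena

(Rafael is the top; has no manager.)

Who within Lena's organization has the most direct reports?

Lena

Direct-report counts within Lena's organization: Lena has 2; Nikolai has 1; Grace has 1; Zaid has 1. The largest is 2, held by Lena.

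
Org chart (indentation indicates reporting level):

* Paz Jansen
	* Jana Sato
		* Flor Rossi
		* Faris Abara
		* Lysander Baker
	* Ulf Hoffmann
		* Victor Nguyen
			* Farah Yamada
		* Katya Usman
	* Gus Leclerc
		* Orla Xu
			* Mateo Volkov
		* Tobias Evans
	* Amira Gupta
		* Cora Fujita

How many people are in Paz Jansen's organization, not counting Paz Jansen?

Paz Jansen directly manages Jana Sato, Ulf Hoffmann, Gus Leclerc, Amira Gupta. Under Jana Sato: Lysander Baker, Faris Abara, Flor Rossi (3). Under Ulf Hoffmann: Katya Usman, Victor Nguyen, Farah Yamada (3). Under Gus Leclerc: Tobias Evans, Orla Xu, Mateo Volkov (3). Under Amira Gupta: Cora Fujita (1). So Paz Jansen's organization is 4 direct reports plus everyone under them: 4 + 4 + 4 + 2 = 14.

14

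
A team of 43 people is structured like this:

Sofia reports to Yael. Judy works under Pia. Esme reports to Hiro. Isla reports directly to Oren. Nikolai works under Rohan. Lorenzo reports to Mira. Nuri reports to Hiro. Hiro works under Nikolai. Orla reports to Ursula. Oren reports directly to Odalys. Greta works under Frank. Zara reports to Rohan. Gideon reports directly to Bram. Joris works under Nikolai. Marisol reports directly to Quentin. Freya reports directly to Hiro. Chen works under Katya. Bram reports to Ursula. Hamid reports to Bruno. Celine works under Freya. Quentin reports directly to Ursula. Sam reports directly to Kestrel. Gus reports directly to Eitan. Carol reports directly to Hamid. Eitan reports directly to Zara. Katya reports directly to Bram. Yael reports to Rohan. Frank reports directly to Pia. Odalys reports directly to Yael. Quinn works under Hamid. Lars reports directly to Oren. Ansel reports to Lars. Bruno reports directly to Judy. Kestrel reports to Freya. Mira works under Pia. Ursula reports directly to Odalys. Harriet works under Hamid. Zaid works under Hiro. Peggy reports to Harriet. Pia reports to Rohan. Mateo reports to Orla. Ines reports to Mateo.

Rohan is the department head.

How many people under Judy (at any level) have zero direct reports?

3

The people in Judy's organization with no one reporting to them are Peggy, Quinn, Carol. That is 3.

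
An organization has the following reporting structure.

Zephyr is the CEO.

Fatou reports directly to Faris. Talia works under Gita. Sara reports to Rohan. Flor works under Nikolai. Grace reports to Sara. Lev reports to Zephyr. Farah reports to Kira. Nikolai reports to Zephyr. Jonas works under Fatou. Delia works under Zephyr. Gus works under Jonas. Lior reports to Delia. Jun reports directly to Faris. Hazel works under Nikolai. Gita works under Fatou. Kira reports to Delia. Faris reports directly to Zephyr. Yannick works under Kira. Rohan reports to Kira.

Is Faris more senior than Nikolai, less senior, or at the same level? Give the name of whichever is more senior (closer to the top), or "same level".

Both Faris and Nikolai are 1 level below Zephyr.

same level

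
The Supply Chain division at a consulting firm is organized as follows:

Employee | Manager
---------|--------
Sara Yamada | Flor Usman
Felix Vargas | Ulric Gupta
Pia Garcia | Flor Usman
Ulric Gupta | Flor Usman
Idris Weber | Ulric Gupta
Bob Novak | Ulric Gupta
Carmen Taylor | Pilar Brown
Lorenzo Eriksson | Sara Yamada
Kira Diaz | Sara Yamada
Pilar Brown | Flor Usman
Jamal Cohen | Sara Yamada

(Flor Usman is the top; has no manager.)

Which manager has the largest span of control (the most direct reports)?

Flor Usman

Direct-report counts: Flor Usman has 4; Sara Yamada has 3; Pilar Brown has 1; Ulric Gupta has 3. The largest is 4, held by Flor Usman.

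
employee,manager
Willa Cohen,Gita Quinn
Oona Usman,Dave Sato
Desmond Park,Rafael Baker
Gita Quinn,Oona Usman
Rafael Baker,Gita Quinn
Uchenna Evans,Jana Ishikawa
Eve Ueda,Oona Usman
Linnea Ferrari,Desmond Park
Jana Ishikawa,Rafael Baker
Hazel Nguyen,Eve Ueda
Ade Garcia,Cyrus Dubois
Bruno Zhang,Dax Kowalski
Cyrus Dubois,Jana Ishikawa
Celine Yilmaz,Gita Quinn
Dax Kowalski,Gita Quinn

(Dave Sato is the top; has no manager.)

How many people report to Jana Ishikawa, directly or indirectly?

Jana Ishikawa directly manages Uchenna Evans, Cyrus Dubois. Uchenna Evans has no reports. Under Cyrus Dubois: Ade Garcia (1). So Jana Ishikawa's organization is 2 direct reports plus everyone under them: 1 + 2 = 3.

3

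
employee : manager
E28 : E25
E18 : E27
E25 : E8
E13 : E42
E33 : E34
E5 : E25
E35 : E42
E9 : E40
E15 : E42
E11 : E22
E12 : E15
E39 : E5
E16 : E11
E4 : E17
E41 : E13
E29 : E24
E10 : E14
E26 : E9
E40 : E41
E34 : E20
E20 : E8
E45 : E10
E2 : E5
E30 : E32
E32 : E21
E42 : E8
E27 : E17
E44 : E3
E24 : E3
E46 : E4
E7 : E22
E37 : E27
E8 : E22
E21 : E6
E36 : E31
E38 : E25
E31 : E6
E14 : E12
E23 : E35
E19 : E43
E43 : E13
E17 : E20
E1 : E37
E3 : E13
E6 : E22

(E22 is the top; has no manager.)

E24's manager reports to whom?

E13

E24 reports to E3, and E3 reports to E13. So E24's skip-level manager is E13.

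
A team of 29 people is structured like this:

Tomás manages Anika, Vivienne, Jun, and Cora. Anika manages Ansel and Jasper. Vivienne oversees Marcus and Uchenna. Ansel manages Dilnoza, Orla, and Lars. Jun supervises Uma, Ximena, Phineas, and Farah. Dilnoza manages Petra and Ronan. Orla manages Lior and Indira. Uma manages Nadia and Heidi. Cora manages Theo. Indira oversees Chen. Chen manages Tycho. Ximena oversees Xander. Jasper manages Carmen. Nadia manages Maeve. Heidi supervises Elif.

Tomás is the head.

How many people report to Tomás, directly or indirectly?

28

Tomás directly manages Anika, Vivienne, Jun, Cora. Under Anika: Jasper, Carmen, Ansel, Lars, Orla, Indira, Chen, Tycho, Lior, Dilnoza, Ronan, Petra (12). Under Vivienne: Uchenna, Marcus (2). Under Jun: Phineas, Ximena, Xander, Farah, Uma, Heidi, Elif, Nadia, Maeve (9). Under Cora: Theo (1). So Tomás's organization is 4 direct reports plus everyone under them: 13 + 3 + 10 + 2 = 28.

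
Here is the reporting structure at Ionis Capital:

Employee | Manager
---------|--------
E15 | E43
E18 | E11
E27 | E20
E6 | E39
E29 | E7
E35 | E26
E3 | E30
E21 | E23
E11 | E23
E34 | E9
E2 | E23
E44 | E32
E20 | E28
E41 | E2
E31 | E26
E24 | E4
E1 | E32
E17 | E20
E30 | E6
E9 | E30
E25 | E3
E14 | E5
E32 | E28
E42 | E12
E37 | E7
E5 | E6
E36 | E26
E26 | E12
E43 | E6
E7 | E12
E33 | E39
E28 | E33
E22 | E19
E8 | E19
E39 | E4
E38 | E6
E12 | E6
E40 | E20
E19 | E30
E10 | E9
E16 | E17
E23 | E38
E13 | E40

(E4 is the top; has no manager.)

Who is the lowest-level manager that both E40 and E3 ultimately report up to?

E40's chain of managers is E20, E28, E33, E39, E4. E3's chain of managers is E30, E6, E39, E4. The first manager that appears in both chains is E39.

E39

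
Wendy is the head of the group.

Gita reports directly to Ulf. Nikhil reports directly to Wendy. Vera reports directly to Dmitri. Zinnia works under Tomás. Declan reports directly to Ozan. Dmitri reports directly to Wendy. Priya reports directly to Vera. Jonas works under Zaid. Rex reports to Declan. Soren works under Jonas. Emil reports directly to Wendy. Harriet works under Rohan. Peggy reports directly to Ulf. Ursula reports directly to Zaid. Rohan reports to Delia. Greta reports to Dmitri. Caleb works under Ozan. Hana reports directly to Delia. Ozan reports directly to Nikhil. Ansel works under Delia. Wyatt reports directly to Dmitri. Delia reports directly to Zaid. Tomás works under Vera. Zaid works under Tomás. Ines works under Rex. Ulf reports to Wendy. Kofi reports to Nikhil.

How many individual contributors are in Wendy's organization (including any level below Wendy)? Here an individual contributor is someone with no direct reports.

15

The people in Wendy's organization with no one reporting to them are Emil, Peggy, Gita, Kofi, Caleb, Ines, Wyatt, Priya, Zinnia, Soren, Ansel, Hana, Harriet, Ursula, Greta. That is 15.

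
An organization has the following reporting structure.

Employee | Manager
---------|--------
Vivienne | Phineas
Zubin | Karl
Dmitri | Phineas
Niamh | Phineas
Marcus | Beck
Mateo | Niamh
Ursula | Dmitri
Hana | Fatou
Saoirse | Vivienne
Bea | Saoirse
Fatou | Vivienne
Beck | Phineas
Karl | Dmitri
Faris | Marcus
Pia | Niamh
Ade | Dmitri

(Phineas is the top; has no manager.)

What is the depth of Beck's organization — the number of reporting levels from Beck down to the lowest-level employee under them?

The longest chain under Beck runs Beck → Marcus → Faris, which is 2 levels below Beck.

2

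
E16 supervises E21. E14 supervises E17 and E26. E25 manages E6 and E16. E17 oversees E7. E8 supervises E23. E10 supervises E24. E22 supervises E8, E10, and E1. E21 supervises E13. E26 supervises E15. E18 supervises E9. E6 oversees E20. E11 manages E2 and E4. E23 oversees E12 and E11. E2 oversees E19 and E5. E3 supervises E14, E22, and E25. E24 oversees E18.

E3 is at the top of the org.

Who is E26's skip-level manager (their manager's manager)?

E3

E26 reports to E14, and E14 reports to E3. So E26's skip-level manager is E3.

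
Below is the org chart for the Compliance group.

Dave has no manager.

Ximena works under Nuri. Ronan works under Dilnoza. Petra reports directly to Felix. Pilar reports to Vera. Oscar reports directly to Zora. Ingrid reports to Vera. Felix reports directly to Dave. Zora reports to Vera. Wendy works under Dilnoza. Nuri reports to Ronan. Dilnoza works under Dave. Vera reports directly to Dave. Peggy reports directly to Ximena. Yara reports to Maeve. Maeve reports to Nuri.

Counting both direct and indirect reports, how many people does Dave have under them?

15

Dave directly manages Dilnoza, Vera, Felix. Under Dilnoza: Ronan, Nuri, Ximena, Peggy, Maeve, Yara, Wendy (7). Under Vera: Pilar, Ingrid, Zora, Oscar (4). Under Felix: Petra (1). So Dave's organization is 3 direct reports plus everyone under them: 8 + 5 + 2 = 15.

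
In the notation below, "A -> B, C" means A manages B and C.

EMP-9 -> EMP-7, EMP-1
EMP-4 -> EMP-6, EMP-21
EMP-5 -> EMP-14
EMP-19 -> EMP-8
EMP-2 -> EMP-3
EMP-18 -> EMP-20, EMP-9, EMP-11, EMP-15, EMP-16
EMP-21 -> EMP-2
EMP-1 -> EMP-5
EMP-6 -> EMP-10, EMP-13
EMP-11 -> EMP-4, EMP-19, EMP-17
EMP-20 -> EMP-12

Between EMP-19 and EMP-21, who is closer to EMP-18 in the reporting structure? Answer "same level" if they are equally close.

EMP-19

EMP-19 is 2 levels below EMP-18; EMP-21 is 3. EMP-19 is higher.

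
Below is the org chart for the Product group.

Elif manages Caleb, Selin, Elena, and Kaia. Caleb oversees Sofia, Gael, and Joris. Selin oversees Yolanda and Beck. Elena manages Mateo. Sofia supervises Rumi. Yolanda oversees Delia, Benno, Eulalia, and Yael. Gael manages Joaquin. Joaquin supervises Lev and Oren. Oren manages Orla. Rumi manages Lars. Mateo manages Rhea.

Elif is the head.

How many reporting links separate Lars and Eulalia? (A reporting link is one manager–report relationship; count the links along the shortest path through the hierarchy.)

7

Lars is 4 levels below Elif, and Eulalia is 3 levels below Elif (their lowest common manager). The shortest path runs up from Lars to Elif and back down to Eulalia: 4 + 3 = 7 links.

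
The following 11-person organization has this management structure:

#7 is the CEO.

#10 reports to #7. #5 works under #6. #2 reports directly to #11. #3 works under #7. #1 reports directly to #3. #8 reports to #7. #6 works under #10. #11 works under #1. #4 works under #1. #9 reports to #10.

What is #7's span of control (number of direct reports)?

#7 directly manages #3, #10, #8. That is 3 direct reports.

3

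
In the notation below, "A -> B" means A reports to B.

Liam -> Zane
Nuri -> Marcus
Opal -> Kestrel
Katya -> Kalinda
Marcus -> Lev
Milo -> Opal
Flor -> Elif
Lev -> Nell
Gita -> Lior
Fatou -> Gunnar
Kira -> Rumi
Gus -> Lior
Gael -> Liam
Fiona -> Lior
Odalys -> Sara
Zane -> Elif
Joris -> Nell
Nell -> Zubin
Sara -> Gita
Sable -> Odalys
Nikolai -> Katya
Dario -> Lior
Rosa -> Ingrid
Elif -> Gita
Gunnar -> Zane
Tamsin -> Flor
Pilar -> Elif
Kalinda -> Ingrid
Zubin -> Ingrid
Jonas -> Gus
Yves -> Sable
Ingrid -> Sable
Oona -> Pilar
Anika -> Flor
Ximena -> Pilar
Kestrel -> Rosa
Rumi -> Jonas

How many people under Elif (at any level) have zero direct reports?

The people in Elif's organization with no one reporting to them are Gael, Fatou, Tamsin, Anika, Oona, Ximena. That is 6.

6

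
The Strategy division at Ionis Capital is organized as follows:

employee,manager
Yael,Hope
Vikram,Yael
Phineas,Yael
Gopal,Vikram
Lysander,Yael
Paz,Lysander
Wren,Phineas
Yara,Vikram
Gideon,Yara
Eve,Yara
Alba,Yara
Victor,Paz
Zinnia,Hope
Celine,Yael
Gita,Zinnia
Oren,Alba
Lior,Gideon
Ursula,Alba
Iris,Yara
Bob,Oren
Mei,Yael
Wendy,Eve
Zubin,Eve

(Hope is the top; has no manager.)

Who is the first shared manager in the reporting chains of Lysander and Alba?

Yael

Lysander's chain of managers is Yael, Hope. Alba's chain of managers is Yara, Vikram, Yael, Hope. The first manager that appears in both chains is Yael.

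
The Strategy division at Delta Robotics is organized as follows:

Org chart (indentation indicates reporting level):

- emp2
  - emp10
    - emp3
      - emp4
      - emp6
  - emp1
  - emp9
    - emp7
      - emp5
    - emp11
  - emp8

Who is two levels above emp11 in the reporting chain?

emp11 reports to emp9, and emp9 reports to emp2. So emp11's skip-level manager is emp2.

emp2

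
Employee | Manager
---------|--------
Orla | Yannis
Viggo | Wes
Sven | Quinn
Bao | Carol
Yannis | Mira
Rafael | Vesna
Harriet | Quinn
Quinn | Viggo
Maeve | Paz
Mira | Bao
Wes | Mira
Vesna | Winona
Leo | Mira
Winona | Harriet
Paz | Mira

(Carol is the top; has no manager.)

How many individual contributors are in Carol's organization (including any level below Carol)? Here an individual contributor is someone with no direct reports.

5

The people in Carol's organization with no one reporting to them are Leo, Maeve, Sven, Rafael, Orla. That is 5.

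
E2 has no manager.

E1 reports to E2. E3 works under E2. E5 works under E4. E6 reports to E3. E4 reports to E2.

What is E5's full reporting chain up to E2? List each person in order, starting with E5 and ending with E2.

E5 reports to E4. E4 reports to E2. E2 is at the top.

E5 -> E4 -> E2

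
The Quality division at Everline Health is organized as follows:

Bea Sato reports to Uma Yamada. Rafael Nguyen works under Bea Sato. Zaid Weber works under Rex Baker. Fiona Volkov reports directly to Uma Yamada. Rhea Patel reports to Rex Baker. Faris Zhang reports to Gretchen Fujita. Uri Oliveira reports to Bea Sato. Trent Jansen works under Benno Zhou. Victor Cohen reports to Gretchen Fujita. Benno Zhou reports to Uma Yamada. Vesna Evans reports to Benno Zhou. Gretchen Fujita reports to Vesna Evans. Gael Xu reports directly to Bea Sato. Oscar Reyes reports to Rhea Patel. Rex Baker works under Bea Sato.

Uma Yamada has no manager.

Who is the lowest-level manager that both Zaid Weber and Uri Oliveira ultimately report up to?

Bea Sato

Zaid Weber's chain of managers is Rex Baker, Bea Sato, Uma Yamada. Uri Oliveira's chain of managers is Bea Sato, Uma Yamada. The first manager that appears in both chains is Bea Sato.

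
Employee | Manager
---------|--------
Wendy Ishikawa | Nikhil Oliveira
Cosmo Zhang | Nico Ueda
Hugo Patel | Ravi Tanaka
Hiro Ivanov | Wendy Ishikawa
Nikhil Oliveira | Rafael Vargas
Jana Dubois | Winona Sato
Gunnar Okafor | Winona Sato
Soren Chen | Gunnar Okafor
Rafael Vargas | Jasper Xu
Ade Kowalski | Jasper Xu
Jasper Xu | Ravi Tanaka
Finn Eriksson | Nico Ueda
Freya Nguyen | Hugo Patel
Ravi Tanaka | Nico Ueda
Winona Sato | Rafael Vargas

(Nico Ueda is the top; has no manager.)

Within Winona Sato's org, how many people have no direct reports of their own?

The people in Winona Sato's organization with no one reporting to them are Soren Chen, Jana Dubois. That is 2.

2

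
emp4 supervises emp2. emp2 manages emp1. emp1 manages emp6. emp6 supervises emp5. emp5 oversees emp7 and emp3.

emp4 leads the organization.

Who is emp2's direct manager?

emp2 reports directly to emp4.

emp4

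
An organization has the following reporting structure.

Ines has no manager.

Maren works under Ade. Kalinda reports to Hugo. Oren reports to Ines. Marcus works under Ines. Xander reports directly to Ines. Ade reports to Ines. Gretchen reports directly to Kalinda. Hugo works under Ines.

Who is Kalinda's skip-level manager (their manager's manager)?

Kalinda reports to Hugo, and Hugo reports to Ines. So Kalinda's skip-level manager is Ines.

Ines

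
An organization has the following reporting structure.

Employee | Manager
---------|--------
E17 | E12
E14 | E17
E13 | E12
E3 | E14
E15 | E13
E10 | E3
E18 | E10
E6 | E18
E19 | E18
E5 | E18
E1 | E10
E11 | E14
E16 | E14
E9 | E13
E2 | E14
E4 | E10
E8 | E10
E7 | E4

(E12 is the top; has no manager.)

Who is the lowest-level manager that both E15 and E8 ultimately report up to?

E12

E15's chain of managers is E13, E12. E8's chain of managers is E10, E3, E14, E17, E12. The first manager that appears in both chains is E12.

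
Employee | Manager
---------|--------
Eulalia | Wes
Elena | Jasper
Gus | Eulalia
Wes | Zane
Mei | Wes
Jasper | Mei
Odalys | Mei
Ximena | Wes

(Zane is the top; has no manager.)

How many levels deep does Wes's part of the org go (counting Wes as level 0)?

3

The longest chain under Wes runs Wes → Mei → Jasper → Elena, which is 3 levels below Wes.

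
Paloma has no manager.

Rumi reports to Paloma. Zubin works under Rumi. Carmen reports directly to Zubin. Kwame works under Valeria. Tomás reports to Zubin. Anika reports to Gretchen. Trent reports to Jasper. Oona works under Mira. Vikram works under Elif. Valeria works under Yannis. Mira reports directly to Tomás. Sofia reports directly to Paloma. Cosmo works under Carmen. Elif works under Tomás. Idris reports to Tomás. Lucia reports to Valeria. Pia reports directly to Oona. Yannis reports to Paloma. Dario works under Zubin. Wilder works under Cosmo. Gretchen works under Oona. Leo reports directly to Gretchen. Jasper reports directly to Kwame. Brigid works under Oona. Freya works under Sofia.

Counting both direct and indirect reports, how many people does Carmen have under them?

2

Carmen directly manages Cosmo. Under Cosmo: Wilder (1). That's 2 in total.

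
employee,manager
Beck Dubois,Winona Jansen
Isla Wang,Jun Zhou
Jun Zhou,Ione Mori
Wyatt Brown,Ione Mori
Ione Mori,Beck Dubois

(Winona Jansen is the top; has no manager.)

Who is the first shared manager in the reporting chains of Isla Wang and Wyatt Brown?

Ione Mori

Isla Wang's chain of managers is Jun Zhou, Ione Mori, Beck Dubois, Winona Jansen. Wyatt Brown's chain of managers is Ione Mori, Beck Dubois, Winona Jansen. The first manager that appears in both chains is Ione Mori.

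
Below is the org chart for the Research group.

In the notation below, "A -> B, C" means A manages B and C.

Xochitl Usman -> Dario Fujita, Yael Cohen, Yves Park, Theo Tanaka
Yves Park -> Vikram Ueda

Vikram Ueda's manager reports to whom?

Vikram Ueda reports to Yves Park, and Yves Park reports to Xochitl Usman. So Vikram Ueda's skip-level manager is Xochitl Usman.

Xochitl Usman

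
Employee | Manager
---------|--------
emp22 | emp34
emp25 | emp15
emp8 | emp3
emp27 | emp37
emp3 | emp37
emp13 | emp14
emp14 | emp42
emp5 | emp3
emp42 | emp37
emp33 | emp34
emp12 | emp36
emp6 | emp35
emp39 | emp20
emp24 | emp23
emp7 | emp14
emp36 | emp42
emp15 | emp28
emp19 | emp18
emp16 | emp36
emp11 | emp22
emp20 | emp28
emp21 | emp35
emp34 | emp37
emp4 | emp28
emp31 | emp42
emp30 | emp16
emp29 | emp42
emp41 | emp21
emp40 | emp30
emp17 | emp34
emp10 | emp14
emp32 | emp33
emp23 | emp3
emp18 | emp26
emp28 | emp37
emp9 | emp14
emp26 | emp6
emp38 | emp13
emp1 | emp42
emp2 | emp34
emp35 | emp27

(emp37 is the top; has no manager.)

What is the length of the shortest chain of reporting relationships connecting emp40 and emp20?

7

emp40 is 5 levels below emp37, and emp20 is 2 levels below emp37 (their lowest common manager). The shortest path runs up from emp40 to emp37 and back down to emp20: 5 + 2 = 7 links.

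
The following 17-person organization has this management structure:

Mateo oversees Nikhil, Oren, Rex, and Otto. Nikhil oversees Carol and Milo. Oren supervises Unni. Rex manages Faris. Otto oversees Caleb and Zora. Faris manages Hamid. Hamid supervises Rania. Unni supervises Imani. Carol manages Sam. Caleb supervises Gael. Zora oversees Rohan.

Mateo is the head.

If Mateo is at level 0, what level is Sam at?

Chain from Sam up to Mateo: Sam → Carol → Nikhil → Mateo. That is 3 steps up, so Sam is 3 levels below Mateo.

3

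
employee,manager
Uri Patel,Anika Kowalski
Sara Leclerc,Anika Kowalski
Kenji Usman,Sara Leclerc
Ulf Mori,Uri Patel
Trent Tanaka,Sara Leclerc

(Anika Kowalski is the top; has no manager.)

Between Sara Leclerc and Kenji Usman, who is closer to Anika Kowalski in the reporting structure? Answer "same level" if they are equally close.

Sara Leclerc

Sara Leclerc is 1 level below Anika Kowalski; Kenji Usman is 2. Sara Leclerc is higher.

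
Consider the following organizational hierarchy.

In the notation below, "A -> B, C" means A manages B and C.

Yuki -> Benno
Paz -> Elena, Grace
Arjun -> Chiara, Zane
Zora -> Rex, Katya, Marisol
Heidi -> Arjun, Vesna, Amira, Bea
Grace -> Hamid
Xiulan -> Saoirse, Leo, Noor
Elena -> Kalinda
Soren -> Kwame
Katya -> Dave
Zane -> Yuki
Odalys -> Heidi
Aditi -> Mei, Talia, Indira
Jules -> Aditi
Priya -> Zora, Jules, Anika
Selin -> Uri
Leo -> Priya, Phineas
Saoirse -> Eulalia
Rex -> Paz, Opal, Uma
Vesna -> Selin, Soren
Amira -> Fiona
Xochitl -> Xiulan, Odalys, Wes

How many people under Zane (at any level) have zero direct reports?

The only person in Zane's organization with no one reporting to them is Benno. That is 1.

1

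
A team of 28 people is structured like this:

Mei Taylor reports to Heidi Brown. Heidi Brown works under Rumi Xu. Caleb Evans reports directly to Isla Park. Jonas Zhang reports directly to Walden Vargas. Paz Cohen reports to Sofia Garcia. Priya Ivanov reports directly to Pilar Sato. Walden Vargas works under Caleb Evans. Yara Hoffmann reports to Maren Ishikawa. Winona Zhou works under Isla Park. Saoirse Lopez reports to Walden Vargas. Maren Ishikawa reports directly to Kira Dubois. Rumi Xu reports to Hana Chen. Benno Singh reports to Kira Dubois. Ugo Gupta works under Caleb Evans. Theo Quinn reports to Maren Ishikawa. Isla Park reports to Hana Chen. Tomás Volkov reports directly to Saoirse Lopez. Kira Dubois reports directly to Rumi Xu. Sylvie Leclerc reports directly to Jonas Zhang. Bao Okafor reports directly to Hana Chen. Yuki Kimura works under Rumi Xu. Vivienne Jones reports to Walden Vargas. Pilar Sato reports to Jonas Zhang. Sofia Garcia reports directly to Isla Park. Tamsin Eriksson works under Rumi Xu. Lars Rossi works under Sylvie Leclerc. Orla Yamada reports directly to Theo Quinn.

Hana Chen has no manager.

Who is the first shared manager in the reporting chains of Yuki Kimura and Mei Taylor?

Yuki Kimura's chain of managers is Rumi Xu, Hana Chen. Mei Taylor's chain of managers is Heidi Brown, Rumi Xu, Hana Chen. The first manager that appears in both chains is Rumi Xu.

Rumi Xu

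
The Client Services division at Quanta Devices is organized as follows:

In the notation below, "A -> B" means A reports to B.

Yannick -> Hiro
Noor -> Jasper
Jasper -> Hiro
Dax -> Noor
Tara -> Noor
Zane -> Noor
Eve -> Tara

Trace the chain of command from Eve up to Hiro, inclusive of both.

Eve reports to Tara. Tara reports to Noor. Noor reports to Jasper. Jasper reports to Hiro. Hiro is at the top.

Eve -> Tara -> Noor -> Jasper -> Hiro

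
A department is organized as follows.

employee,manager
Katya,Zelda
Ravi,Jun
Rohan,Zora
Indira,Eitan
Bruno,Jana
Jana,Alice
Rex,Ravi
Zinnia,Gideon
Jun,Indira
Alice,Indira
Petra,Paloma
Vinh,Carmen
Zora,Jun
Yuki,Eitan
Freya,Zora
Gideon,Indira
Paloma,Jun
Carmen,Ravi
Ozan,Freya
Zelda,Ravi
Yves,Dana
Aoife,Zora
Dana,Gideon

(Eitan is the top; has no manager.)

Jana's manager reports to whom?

Jana reports to Alice, and Alice reports to Indira. So Jana's skip-level manager is Indira.

Indira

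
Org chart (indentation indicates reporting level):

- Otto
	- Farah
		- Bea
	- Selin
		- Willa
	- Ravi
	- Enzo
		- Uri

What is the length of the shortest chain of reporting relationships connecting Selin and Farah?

Selin is 1 level below Otto, and Farah is 1 level below Otto (their lowest common manager). The shortest path runs up from Selin to Otto and back down to Farah: 1 + 1 = 2 links.

2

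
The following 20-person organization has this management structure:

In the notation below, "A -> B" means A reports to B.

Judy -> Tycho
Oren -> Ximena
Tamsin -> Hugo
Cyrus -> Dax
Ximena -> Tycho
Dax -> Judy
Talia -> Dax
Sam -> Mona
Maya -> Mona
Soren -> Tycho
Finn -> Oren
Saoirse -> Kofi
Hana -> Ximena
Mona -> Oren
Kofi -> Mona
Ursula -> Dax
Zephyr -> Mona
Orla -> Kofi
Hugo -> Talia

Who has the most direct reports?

Mona

Direct-report counts: Tycho has 3; Ximena has 2; Oren has 2; Mona has 4; Kofi has 2; Judy has 1; Dax has 3; Talia has 1; Hugo has 1. The largest is 4, held by Mona.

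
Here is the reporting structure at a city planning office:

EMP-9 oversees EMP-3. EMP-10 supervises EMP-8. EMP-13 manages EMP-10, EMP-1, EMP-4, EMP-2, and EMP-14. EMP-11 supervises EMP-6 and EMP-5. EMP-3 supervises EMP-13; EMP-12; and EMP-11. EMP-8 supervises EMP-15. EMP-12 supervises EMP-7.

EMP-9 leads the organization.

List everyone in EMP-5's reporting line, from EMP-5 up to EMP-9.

EMP-5 -> EMP-11 -> EMP-3 -> EMP-9

EMP-5 reports to EMP-11. EMP-11 reports to EMP-3. EMP-3 reports to EMP-9. EMP-9 is at the top.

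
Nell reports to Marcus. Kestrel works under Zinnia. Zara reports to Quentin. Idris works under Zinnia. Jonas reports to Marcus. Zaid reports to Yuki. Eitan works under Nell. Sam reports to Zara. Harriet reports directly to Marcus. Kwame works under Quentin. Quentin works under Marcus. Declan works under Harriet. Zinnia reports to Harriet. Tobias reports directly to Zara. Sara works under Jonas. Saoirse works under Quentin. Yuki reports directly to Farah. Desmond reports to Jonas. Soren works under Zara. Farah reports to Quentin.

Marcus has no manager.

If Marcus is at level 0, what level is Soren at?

Chain from Soren up to Marcus: Soren → Zara → Quentin → Marcus. That is 3 steps up, so Soren is 3 levels below Marcus.

3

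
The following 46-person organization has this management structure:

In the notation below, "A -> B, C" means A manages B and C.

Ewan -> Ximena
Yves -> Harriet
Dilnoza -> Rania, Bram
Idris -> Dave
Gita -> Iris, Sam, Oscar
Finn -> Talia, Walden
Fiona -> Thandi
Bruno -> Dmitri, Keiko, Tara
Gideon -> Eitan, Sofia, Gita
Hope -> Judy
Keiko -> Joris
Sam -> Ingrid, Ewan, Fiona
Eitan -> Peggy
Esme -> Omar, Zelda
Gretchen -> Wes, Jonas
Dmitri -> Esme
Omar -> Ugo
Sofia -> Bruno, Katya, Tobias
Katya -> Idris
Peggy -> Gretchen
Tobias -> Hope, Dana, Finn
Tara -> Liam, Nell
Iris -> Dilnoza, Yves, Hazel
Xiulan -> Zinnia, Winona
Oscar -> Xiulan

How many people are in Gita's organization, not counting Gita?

Gita directly manages Iris, Sam, Oscar. Under Iris: Hazel, Yves, Harriet, Dilnoza, Bram, Rania (6). Under Sam: Fiona, Thandi, Ewan, Ximena, Ingrid (5). Under Oscar: Xiulan, Winona, Zinnia (3). So Gita's organization is 3 direct reports plus everyone under them: 7 + 6 + 4 = 17.

17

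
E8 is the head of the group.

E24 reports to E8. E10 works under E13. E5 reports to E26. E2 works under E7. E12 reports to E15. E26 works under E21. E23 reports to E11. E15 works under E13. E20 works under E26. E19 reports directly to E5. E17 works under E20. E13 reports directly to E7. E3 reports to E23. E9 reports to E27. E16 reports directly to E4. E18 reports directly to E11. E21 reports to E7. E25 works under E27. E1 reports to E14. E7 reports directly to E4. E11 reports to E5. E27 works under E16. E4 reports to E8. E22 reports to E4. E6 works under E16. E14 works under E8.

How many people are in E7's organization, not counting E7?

E7 directly manages E21, E13, E2. Under E21: E26, E20, E17, E5, E19, E11, E23, E3, E18 (9). Under E13: E10, E15, E12 (3). E2 has no reports. So E7's organization is 3 direct reports plus everyone under them: 10 + 4 + 1 = 15.

15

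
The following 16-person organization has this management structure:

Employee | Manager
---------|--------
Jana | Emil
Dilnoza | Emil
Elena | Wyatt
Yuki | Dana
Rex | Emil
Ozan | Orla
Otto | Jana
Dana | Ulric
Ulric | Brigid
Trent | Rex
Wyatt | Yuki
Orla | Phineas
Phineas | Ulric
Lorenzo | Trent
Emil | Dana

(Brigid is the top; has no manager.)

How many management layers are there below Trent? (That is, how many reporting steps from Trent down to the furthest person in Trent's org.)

The longest chain under Trent runs Trent → Lorenzo, which is 1 level below Trent.

1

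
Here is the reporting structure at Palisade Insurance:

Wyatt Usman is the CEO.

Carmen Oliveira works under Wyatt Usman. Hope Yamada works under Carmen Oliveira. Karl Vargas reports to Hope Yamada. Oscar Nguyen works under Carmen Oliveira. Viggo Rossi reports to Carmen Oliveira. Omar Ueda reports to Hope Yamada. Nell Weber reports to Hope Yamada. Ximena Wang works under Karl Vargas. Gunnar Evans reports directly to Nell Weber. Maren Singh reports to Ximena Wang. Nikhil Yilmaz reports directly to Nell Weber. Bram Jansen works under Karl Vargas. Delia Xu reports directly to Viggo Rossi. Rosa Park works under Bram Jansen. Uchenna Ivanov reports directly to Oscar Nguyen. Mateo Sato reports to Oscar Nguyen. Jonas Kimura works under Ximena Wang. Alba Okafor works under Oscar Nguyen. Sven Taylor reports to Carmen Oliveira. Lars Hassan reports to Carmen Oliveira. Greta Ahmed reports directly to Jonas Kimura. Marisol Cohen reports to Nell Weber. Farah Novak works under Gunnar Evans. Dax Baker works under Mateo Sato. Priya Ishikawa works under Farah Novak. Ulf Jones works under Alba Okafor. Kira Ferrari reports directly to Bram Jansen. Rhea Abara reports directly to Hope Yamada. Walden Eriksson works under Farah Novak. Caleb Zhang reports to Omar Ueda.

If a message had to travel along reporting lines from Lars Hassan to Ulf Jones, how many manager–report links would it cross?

Lars Hassan is 1 level below Carmen Oliveira, and Ulf Jones is 3 levels below Carmen Oliveira (their lowest common manager). The shortest path runs up from Lars Hassan to Carmen Oliveira and back down to Ulf Jones: 1 + 3 = 4 links.

4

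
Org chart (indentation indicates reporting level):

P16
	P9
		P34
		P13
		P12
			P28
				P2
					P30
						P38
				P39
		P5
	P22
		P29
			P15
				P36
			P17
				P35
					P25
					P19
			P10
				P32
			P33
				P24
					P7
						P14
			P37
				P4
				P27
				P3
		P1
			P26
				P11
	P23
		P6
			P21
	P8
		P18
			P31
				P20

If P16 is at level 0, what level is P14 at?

Chain from P14 up to P16: P14 → P7 → P24 → P33 → P29 → P22 → P16. That is 6 steps up, so P14 is 6 levels below P16.

6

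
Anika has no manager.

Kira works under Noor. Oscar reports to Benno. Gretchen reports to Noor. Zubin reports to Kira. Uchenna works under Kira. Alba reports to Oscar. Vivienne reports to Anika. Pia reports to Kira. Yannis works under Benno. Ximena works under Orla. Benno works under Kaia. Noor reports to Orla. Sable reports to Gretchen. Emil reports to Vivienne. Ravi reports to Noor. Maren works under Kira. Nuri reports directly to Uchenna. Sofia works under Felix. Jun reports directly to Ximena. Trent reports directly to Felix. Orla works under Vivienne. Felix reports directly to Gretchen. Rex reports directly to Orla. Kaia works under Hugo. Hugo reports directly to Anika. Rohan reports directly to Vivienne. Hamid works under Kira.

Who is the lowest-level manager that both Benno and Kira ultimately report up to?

Anika

Benno's chain of managers is Kaia, Hugo, Anika. Kira's chain of managers is Noor, Orla, Vivienne, Anika. The first manager that appears in both chains is Anika.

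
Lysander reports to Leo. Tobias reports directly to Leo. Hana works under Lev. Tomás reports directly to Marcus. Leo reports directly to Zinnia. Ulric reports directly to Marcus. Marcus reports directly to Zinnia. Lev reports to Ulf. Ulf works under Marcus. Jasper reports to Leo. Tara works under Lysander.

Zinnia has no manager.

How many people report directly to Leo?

3

Leo directly manages Lysander, Jasper, Tobias. That is 3 direct reports.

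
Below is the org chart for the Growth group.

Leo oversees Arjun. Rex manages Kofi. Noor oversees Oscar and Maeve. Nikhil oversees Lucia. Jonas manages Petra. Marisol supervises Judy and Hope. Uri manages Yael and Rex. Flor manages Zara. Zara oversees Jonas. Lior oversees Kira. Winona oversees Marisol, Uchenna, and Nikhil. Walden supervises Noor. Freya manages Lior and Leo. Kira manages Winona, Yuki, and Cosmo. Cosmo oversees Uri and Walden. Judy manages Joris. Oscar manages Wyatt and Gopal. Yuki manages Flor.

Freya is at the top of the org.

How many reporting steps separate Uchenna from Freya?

Chain from Uchenna up to Freya: Uchenna → Winona → Kira → Lior → Freya. That is 4 steps up, so Uchenna is 4 levels below Freya.

4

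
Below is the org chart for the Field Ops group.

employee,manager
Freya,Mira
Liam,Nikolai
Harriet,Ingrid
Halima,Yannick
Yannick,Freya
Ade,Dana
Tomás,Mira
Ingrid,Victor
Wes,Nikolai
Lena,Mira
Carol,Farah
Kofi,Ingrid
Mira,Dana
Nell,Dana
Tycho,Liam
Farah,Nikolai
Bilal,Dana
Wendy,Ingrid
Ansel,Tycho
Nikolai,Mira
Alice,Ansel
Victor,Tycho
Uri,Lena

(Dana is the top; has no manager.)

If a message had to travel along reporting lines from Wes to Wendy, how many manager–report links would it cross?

6

Wes is 1 level below Nikolai, and Wendy is 5 levels below Nikolai (their lowest common manager). The shortest path runs up from Wes to Nikolai and back down to Wendy: 1 + 5 = 6 links.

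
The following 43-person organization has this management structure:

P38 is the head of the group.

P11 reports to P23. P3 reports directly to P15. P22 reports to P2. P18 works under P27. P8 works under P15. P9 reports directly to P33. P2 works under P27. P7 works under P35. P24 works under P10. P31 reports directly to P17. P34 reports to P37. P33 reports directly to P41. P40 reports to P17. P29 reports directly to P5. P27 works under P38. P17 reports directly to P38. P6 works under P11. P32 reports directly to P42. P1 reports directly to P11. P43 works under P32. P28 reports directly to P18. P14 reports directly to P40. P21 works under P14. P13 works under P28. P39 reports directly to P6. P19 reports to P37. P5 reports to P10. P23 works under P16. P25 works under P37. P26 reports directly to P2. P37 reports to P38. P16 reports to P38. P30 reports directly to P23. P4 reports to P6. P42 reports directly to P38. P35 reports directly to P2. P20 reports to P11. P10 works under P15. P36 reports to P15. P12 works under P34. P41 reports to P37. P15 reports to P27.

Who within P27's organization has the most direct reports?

P15

Direct-report counts within P27's organization: P27 has 3; P18 has 1; P28 has 1; P2 has 3; P35 has 1; P15 has 4; P10 has 2; P5 has 1. The largest is 4, held by P15.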